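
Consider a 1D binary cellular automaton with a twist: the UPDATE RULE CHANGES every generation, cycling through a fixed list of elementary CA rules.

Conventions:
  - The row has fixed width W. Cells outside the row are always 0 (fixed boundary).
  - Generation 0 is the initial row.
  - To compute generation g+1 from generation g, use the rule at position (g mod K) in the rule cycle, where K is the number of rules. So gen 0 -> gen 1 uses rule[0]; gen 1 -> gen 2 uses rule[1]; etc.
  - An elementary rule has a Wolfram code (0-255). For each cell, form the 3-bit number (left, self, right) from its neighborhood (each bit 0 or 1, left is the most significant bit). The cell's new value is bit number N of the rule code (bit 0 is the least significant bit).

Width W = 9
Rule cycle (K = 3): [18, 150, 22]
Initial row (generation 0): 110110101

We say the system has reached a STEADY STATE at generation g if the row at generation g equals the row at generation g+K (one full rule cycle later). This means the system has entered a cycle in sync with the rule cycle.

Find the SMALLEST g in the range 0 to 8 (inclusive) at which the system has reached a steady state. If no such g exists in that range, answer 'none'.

Gen 0: 110110101
Gen 1 (rule 18): 000000000
Gen 2 (rule 150): 000000000
Gen 3 (rule 22): 000000000
Gen 4 (rule 18): 000000000
Gen 5 (rule 150): 000000000
Gen 6 (rule 22): 000000000
Gen 7 (rule 18): 000000000
Gen 8 (rule 150): 000000000
Gen 9 (rule 22): 000000000
Gen 10 (rule 18): 000000000
Gen 11 (rule 150): 000000000

Answer: 1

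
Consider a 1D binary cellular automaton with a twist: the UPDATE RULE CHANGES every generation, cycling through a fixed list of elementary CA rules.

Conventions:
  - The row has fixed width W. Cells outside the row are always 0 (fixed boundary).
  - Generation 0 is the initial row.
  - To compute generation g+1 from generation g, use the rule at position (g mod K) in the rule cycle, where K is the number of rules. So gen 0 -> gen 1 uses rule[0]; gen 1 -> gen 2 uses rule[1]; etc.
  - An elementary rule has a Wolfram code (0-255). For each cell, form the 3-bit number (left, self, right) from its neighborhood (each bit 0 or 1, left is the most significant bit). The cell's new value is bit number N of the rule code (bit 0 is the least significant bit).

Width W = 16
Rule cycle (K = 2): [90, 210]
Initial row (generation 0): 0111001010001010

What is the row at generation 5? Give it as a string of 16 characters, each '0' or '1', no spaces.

Gen 0: 0111001010001010
Gen 1 (rule 90): 1101110001010001
Gen 2 (rule 210): 0100111010001010
Gen 3 (rule 90): 1011101001010001
Gen 4 (rule 210): 0001100110001010
Gen 5 (rule 90): 0011111111010001

Answer: 0011111111010001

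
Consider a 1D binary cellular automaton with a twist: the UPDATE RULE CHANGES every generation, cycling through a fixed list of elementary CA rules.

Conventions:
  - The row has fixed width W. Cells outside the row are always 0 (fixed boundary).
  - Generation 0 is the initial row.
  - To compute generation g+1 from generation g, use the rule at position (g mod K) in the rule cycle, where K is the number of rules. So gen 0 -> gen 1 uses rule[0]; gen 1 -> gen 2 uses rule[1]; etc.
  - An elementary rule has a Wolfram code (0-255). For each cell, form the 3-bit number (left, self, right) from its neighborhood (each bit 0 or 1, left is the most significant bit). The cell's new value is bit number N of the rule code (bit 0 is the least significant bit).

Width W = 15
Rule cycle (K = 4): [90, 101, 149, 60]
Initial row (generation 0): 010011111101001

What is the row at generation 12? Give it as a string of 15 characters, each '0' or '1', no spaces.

Answer: 001111001000011

Derivation:
Gen 0: 010011111101001
Gen 1 (rule 90): 101110000100110
Gen 2 (rule 101): 110010110100010
Gen 3 (rule 149): 001010000111011
Gen 4 (rule 60): 001111000100110
Gen 5 (rule 90): 011001101011111
Gen 6 (rule 101): 001000111100001
Gen 7 (rule 149): 101110011011101
Gen 8 (rule 60): 111001010110011
Gen 9 (rule 90): 101110000111111
Gen 10 (rule 101): 110010110000001
Gen 11 (rule 149): 001010001111101
Gen 12 (rule 60): 001111001000011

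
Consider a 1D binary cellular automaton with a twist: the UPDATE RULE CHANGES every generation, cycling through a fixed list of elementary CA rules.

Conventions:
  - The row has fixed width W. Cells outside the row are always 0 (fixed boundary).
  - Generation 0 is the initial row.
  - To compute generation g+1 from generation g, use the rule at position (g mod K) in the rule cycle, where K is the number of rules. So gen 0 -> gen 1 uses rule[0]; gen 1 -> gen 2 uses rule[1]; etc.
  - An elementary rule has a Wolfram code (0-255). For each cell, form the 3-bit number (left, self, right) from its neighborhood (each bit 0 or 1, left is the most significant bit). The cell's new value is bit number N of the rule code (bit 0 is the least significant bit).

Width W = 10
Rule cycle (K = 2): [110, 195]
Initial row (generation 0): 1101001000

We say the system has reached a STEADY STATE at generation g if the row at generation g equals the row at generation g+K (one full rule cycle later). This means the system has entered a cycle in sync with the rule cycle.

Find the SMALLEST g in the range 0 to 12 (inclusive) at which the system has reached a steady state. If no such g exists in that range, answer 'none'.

Gen 0: 1101001000
Gen 1 (rule 110): 1111011000
Gen 2 (rule 195): 0111001011
Gen 3 (rule 110): 1101011111
Gen 4 (rule 195): 0100001111
Gen 5 (rule 110): 1100011001
Gen 6 (rule 195): 0101101010
Gen 7 (rule 110): 1111111110
Gen 8 (rule 195): 0111111110
Gen 9 (rule 110): 1100000010
Gen 10 (rule 195): 0101111100
Gen 11 (rule 110): 1111000100
Gen 12 (rule 195): 0111011001
Gen 13 (rule 110): 1101111011
Gen 14 (rule 195): 0100111001

Answer: none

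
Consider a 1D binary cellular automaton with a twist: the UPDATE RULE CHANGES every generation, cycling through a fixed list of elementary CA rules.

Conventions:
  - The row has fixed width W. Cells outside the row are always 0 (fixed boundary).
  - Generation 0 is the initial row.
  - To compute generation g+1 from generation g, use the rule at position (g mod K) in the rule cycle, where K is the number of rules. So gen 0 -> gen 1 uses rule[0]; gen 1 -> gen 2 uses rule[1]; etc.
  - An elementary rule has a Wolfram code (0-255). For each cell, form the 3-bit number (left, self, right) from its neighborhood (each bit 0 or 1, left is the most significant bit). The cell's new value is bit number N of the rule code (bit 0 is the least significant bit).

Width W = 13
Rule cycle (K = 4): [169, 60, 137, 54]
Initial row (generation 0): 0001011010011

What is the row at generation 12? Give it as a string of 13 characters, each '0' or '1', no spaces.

Gen 0: 0001011010011
Gen 1 (rule 169): 1100110100010
Gen 2 (rule 60): 1010101110011
Gen 3 (rule 137): 0000001100010
Gen 4 (rule 54): 0000010010111
Gen 5 (rule 169): 1111000001110
Gen 6 (rule 60): 1000100001001
Gen 7 (rule 137): 0010001100000
Gen 8 (rule 54): 0111010010000
Gen 9 (rule 169): 0110100000111
Gen 10 (rule 60): 0101110000100
Gen 11 (rule 137): 0001100110001
Gen 12 (rule 54): 0010011001011

Answer: 0010011001011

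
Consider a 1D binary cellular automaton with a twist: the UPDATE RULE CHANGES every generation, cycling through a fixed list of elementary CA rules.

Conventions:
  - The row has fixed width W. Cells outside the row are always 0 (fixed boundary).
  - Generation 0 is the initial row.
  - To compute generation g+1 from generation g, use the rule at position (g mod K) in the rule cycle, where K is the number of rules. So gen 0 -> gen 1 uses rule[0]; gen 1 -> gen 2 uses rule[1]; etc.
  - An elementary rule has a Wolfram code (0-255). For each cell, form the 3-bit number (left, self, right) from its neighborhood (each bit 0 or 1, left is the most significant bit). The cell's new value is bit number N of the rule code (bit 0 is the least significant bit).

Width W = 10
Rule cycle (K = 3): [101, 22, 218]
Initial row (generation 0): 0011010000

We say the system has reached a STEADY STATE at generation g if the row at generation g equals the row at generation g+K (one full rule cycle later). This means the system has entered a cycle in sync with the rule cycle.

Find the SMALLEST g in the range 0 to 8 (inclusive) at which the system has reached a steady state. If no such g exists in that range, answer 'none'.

Answer: none

Derivation:
Gen 0: 0011010000
Gen 1 (rule 101): 1001110111
Gen 2 (rule 22): 1110000000
Gen 3 (rule 218): 1111000000
Gen 4 (rule 101): 0001011111
Gen 5 (rule 22): 0011000000
Gen 6 (rule 218): 0111100000
Gen 7 (rule 101): 0000101111
Gen 8 (rule 22): 0001100000
Gen 9 (rule 218): 0011110000
Gen 10 (rule 101): 1000010111
Gen 11 (rule 22): 1100110000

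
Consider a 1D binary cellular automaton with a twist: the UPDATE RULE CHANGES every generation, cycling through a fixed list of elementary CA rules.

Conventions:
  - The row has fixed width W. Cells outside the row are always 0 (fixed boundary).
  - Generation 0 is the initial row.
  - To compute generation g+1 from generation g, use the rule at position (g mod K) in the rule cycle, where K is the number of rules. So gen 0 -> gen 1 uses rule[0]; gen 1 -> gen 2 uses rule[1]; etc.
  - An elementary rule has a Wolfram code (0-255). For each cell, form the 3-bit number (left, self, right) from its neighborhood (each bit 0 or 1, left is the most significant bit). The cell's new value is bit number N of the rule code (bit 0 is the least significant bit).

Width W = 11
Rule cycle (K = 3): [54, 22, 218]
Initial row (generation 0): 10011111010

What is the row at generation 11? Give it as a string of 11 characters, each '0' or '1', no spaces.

Gen 0: 10011111010
Gen 1 (rule 54): 11100000111
Gen 2 (rule 22): 00010001000
Gen 3 (rule 218): 00101010100
Gen 4 (rule 54): 01111111110
Gen 5 (rule 22): 10000000001
Gen 6 (rule 218): 01000000010
Gen 7 (rule 54): 11100000111
Gen 8 (rule 22): 00010001000
Gen 9 (rule 218): 00101010100
Gen 10 (rule 54): 01111111110
Gen 11 (rule 22): 10000000001

Answer: 10000000001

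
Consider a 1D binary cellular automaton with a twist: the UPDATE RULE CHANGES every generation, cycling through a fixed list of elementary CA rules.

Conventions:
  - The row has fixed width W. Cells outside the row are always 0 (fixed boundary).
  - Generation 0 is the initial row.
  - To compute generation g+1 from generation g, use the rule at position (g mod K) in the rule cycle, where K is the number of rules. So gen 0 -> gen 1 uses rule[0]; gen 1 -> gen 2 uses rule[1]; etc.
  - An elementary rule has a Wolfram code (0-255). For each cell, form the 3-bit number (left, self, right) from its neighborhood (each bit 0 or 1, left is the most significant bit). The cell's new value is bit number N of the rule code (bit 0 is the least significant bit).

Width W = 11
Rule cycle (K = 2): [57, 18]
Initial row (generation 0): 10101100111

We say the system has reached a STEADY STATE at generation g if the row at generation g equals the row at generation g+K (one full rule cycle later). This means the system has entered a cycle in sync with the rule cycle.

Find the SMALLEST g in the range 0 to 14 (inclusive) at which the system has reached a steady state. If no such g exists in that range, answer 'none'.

Gen 0: 10101100111
Gen 1 (rule 57): 01011010100
Gen 2 (rule 18): 10000000010
Gen 3 (rule 57): 01111111001
Gen 4 (rule 18): 10000000110
Gen 5 (rule 57): 01111110101
Gen 6 (rule 18): 10000000000
Gen 7 (rule 57): 01111111111
Gen 8 (rule 18): 10000000000
Gen 9 (rule 57): 01111111111
Gen 10 (rule 18): 10000000000
Gen 11 (rule 57): 01111111111
Gen 12 (rule 18): 10000000000
Gen 13 (rule 57): 01111111111
Gen 14 (rule 18): 10000000000
Gen 15 (rule 57): 01111111111
Gen 16 (rule 18): 10000000000

Answer: 6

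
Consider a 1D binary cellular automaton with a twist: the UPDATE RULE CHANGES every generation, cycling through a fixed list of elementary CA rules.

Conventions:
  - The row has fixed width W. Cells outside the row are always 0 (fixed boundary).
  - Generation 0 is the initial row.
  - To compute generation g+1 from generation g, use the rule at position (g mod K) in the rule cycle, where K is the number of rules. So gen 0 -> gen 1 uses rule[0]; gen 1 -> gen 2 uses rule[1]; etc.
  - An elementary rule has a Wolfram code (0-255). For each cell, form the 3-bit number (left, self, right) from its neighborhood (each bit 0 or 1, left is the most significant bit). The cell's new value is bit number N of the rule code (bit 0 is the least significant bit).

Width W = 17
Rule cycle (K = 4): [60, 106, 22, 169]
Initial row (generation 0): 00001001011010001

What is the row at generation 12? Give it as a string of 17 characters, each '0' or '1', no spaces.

Gen 0: 00001001011010001
Gen 1 (rule 60): 00001101110111001
Gen 2 (rule 106): 00011111011101010
Gen 3 (rule 22): 00100000000001011
Gen 4 (rule 169): 10001111111100110
Gen 5 (rule 60): 11001000000010101
Gen 6 (rule 106): 11010000000101010
Gen 7 (rule 22): 00011000001101011
Gen 8 (rule 169): 11010011101010110
Gen 9 (rule 60): 10111010011111101
Gen 10 (rule 106): 01101100110000110
Gen 11 (rule 22): 10000011001001001
Gen 12 (rule 169): 00111010000000000

Answer: 00111010000000000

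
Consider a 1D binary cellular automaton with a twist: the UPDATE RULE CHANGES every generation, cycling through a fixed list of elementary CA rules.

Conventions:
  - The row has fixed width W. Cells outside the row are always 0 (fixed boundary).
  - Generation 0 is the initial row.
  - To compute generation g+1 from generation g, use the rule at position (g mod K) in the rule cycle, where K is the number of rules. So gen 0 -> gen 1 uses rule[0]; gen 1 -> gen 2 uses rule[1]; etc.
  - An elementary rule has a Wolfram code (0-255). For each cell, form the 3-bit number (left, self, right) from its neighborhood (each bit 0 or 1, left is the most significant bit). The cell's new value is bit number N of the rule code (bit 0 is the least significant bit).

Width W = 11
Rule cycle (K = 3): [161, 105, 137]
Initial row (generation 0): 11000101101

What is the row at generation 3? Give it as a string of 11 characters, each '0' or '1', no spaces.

Answer: 10011111111

Derivation:
Gen 0: 11000101101
Gen 1 (rule 161): 00010010010
Gen 2 (rule 105): 11000000000
Gen 3 (rule 137): 10011111111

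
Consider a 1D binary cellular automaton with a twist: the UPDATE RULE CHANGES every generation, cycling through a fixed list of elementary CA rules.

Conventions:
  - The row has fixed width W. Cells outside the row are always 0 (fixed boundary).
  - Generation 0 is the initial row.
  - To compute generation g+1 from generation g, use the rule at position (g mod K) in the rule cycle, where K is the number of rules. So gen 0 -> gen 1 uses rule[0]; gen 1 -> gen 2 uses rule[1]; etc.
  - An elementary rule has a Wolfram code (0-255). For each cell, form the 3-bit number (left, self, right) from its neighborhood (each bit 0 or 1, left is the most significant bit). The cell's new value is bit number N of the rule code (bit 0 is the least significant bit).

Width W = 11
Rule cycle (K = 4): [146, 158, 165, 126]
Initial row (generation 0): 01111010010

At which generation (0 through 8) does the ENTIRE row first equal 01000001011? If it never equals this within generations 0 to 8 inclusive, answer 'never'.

Answer: never

Derivation:
Gen 0: 01111010010
Gen 1 (rule 146): 10110001101
Gen 2 (rule 158): 10101011001
Gen 3 (rule 165): 11111100001
Gen 4 (rule 126): 10000110011
Gen 5 (rule 146): 01001001100
Gen 6 (rule 158): 11111111010
Gen 7 (rule 165): 01111110110
Gen 8 (rule 126): 11000011111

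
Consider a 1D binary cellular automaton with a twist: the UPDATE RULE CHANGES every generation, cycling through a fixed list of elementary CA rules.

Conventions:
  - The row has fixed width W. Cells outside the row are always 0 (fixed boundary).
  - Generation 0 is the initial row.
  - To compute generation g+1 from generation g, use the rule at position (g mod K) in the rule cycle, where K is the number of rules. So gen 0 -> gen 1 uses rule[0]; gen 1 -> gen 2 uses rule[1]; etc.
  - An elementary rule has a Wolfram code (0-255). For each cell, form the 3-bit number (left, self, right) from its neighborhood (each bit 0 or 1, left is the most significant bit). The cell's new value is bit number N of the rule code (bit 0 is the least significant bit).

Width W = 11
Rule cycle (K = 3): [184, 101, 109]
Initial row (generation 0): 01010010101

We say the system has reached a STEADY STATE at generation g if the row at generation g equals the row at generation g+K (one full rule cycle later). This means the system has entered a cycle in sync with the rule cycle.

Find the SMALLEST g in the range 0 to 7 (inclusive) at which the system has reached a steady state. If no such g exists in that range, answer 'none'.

Gen 0: 01010010101
Gen 1 (rule 184): 00101001010
Gen 2 (rule 101): 10111001110
Gen 3 (rule 109): 11101001010
Gen 4 (rule 184): 11010100101
Gen 5 (rule 101): 01111100111
Gen 6 (rule 109): 01000100101
Gen 7 (rule 184): 00100010010
Gen 8 (rule 101): 10101010010
Gen 9 (rule 109): 11111110010
Gen 10 (rule 184): 11111101001

Answer: none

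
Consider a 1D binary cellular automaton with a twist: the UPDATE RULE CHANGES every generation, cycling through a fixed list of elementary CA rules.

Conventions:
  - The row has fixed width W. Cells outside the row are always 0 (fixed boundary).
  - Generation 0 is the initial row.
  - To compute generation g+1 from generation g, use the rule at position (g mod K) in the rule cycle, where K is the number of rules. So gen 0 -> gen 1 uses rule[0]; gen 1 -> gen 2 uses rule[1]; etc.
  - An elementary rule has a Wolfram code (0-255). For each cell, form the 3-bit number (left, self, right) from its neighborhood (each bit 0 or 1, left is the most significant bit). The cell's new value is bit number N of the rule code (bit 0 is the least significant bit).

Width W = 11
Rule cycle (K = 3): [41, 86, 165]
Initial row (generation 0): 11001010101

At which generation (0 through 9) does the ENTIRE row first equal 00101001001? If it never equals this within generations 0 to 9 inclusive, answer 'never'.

Answer: never

Derivation:
Gen 0: 11001010101
Gen 1 (rule 41): 10000101010
Gen 2 (rule 86): 11001101011
Gen 3 (rule 165): 00000011100
Gen 4 (rule 41): 11111010001
Gen 5 (rule 86): 00001011011
Gen 6 (rule 165): 11101100100
Gen 7 (rule 41): 10011000001
Gen 8 (rule 86): 11101100011
Gen 9 (rule 165): 01010001000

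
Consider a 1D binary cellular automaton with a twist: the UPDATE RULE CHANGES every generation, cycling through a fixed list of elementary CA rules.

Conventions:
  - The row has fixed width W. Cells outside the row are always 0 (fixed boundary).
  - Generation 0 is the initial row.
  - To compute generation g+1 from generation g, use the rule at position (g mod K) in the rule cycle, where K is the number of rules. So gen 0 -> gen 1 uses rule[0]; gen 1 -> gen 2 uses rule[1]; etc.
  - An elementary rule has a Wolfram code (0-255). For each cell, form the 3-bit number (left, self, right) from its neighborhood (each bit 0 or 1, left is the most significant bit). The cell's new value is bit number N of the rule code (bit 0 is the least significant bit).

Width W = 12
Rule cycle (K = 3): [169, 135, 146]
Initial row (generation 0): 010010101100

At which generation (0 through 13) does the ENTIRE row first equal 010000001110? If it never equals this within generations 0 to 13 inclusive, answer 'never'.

Gen 0: 010010101100
Gen 1 (rule 169): 000001011001
Gen 2 (rule 135): 111111000011
Gen 3 (rule 146): 011110100100
Gen 4 (rule 169): 011101000001
Gen 5 (rule 135): 101001011111
Gen 6 (rule 146): 000110001110
Gen 7 (rule 169): 110100101100
Gen 8 (rule 135): 000101100001
Gen 9 (rule 146): 001000010010
Gen 10 (rule 169): 100011000000
Gen 11 (rule 135): 101100011111
Gen 12 (rule 146): 000010101110
Gen 13 (rule 169): 111001011100

Answer: never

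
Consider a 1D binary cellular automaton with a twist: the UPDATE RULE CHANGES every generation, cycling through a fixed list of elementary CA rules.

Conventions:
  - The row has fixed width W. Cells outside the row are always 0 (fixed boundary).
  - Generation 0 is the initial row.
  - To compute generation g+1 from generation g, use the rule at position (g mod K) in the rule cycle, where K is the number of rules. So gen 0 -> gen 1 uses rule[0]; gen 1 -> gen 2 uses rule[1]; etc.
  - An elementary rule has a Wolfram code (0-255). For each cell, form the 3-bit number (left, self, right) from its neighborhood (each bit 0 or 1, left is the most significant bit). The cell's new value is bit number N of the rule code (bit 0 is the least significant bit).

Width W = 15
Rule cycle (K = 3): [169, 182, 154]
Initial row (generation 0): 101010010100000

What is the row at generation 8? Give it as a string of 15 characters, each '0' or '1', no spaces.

Gen 0: 101010010100000
Gen 1 (rule 169): 010100001001111
Gen 2 (rule 182): 111110011110110
Gen 3 (rule 154): 111101111100101
Gen 4 (rule 169): 111011111000010
Gen 5 (rule 182): 010101110100111
Gen 6 (rule 154): 100001100011110
Gen 7 (rule 169): 001101001011100
Gen 8 (rule 182): 010011111101010

Answer: 010011111101010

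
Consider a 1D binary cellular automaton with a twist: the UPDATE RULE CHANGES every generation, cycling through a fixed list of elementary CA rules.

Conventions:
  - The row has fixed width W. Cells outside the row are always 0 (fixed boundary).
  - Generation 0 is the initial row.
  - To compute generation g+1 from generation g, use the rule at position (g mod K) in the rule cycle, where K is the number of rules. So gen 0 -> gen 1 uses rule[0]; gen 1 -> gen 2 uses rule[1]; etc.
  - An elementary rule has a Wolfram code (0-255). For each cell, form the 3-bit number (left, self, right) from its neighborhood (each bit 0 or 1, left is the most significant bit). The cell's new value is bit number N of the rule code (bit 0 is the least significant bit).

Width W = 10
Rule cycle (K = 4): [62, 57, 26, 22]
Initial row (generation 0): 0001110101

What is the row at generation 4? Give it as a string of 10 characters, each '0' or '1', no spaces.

Answer: 0000001110

Derivation:
Gen 0: 0001110101
Gen 1 (rule 62): 0011001111
Gen 2 (rule 57): 1010101000
Gen 3 (rule 26): 0000000100
Gen 4 (rule 22): 0000001110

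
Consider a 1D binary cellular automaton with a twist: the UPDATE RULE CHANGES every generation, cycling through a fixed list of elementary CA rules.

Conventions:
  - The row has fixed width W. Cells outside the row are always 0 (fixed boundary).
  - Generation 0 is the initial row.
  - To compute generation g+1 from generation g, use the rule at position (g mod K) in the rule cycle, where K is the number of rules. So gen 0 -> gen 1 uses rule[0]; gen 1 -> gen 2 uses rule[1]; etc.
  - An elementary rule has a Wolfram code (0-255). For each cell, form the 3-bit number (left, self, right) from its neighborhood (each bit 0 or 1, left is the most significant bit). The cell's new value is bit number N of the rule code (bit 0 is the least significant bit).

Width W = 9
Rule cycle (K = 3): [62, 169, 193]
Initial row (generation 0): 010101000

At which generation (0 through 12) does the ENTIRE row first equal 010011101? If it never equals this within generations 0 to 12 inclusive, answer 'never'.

Gen 0: 010101000
Gen 1 (rule 62): 111111100
Gen 2 (rule 169): 111111001
Gen 3 (rule 193): 011111000
Gen 4 (rule 62): 110000100
Gen 5 (rule 169): 100110001
Gen 6 (rule 193): 000010100
Gen 7 (rule 62): 000111110
Gen 8 (rule 169): 110111100
Gen 9 (rule 193): 010011101
Gen 10 (rule 62): 111110011
Gen 11 (rule 169): 111100010
Gen 12 (rule 193): 011101000

Answer: 9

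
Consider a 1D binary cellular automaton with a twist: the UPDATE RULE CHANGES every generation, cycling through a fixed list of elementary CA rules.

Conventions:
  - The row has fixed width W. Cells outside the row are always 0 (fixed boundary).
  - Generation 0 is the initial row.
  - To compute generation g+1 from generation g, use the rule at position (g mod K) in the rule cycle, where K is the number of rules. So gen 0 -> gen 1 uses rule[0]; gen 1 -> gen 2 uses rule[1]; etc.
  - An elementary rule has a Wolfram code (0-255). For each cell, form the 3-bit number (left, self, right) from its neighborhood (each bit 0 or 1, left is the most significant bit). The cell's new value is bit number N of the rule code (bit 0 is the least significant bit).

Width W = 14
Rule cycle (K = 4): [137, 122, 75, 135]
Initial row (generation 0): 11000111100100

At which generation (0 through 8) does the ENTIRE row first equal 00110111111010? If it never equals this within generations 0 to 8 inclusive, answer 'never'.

Answer: never

Derivation:
Gen 0: 11000111100100
Gen 1 (rule 137): 10010111000001
Gen 2 (rule 122): 01101101100010
Gen 3 (rule 75): 11101101101100
Gen 4 (rule 135): 01000000000001
Gen 5 (rule 137): 00011111111100
Gen 6 (rule 122): 00110000000110
Gen 7 (rule 75): 11110111111110
Gen 8 (rule 135): 01100011111100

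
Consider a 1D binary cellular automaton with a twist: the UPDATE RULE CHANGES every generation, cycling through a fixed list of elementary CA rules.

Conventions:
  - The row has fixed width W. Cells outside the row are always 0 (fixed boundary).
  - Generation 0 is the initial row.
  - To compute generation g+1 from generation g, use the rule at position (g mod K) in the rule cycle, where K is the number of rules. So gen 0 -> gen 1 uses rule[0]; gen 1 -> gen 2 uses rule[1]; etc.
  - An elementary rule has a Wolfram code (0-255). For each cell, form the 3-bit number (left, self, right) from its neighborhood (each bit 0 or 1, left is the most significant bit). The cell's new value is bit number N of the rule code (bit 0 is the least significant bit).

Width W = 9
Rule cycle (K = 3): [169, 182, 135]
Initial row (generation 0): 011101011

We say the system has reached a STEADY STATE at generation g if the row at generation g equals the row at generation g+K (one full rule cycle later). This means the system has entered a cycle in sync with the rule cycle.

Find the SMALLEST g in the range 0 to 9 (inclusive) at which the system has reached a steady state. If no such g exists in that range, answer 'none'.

Gen 0: 011101011
Gen 1 (rule 169): 011010110
Gen 2 (rule 182): 100111001
Gen 3 (rule 135): 101010011
Gen 4 (rule 169): 010100010
Gen 5 (rule 182): 111110111
Gen 6 (rule 135): 011100010
Gen 7 (rule 169): 011001000
Gen 8 (rule 182): 100111100
Gen 9 (rule 135): 101011001
Gen 10 (rule 169): 010110000
Gen 11 (rule 182): 111001000
Gen 12 (rule 135): 010011011

Answer: none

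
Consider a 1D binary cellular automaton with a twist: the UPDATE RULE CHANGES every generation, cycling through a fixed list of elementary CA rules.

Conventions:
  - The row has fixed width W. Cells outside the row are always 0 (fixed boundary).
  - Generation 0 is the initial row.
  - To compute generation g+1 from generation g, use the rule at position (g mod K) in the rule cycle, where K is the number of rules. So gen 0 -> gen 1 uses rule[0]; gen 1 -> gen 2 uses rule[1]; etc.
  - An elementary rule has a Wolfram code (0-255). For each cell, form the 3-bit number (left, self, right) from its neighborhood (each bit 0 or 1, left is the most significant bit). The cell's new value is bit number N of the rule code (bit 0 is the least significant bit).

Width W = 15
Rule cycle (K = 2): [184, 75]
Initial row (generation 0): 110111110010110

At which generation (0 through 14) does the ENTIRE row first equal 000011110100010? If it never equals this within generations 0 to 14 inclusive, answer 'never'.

Gen 0: 110111110010110
Gen 1 (rule 184): 101111101001101
Gen 2 (rule 75): 001000100011100
Gen 3 (rule 184): 000100010011010
Gen 4 (rule 75): 111001100111000
Gen 5 (rule 184): 110101010110100
Gen 6 (rule 75): 110000000110001
Gen 7 (rule 184): 101000000101000
Gen 8 (rule 75): 000011111000011
Gen 9 (rule 184): 000011110100010
Gen 10 (rule 75): 111110010001100
Gen 11 (rule 184): 111101001001010
Gen 12 (rule 75): 100100010010000
Gen 13 (rule 184): 010010001001000
Gen 14 (rule 75): 100100110010011

Answer: 9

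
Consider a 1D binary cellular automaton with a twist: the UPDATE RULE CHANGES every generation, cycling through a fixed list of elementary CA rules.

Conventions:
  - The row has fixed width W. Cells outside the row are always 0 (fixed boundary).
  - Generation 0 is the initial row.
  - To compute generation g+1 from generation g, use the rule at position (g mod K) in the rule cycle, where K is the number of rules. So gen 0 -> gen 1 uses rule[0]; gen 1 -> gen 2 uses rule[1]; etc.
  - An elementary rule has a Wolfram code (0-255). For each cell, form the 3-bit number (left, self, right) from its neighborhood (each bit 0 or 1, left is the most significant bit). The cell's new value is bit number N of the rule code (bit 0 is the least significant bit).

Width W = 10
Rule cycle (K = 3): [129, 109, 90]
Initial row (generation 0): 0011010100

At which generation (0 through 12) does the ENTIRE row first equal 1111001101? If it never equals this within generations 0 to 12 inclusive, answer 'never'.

Gen 0: 0011010100
Gen 1 (rule 129): 1000000001
Gen 2 (rule 109): 1011111101
Gen 3 (rule 90): 0010000100
Gen 4 (rule 129): 1000110001
Gen 5 (rule 109): 1010110101
Gen 6 (rule 90): 0000110000
Gen 7 (rule 129): 1110000111
Gen 8 (rule 109): 1010110101
Gen 9 (rule 90): 0000110000
Gen 10 (rule 129): 1110000111
Gen 11 (rule 109): 1010110101
Gen 12 (rule 90): 0000110000

Answer: never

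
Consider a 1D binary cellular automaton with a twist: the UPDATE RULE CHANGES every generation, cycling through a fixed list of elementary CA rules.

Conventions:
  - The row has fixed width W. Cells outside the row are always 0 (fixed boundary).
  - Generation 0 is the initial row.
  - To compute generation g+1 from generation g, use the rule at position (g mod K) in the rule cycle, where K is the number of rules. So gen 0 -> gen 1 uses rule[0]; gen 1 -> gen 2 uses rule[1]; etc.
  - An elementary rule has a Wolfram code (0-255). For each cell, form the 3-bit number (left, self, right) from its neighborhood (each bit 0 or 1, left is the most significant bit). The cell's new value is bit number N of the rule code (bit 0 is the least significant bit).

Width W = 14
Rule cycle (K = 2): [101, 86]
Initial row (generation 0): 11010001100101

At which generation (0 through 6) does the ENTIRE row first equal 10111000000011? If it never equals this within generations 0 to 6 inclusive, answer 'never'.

Gen 0: 11010001100101
Gen 1 (rule 101): 01110100100111
Gen 2 (rule 86): 10010111111001
Gen 3 (rule 101): 10011000001001
Gen 4 (rule 86): 11101100011111
Gen 5 (rule 101): 00110101000001
Gen 6 (rule 86): 01010101100011

Answer: never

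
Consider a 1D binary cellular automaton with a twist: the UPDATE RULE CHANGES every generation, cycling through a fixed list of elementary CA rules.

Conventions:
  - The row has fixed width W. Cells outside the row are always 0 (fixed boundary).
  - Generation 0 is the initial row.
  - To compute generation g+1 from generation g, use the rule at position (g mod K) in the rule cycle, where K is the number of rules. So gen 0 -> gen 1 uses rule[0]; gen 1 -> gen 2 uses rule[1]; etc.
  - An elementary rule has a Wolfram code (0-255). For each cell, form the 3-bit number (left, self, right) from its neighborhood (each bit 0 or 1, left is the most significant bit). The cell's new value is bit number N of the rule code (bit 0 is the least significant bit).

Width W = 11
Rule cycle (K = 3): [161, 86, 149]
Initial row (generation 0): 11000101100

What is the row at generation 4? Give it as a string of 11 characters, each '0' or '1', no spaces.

Answer: 00001100111

Derivation:
Gen 0: 11000101100
Gen 1 (rule 161): 00010010001
Gen 2 (rule 86): 00111111011
Gen 3 (rule 149): 10011110000
Gen 4 (rule 161): 00001100111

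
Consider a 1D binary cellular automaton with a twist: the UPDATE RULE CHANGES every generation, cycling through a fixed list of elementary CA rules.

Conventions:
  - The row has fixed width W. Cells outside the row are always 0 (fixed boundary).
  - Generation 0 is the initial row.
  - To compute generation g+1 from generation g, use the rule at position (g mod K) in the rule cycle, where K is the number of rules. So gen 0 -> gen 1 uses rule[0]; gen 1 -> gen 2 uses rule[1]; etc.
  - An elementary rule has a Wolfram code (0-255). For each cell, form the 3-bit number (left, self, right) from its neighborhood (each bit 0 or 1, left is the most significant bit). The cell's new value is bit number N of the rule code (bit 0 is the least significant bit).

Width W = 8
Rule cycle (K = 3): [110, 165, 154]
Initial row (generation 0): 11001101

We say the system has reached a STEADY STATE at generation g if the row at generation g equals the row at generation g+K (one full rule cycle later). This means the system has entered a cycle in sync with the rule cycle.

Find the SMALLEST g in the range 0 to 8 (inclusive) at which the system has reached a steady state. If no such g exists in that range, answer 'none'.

Answer: 1

Derivation:
Gen 0: 11001101
Gen 1 (rule 110): 11011111
Gen 2 (rule 165): 00101110
Gen 3 (rule 154): 01001101
Gen 4 (rule 110): 11011111
Gen 5 (rule 165): 00101110
Gen 6 (rule 154): 01001101
Gen 7 (rule 110): 11011111
Gen 8 (rule 165): 00101110
Gen 9 (rule 154): 01001101
Gen 10 (rule 110): 11011111
Gen 11 (rule 165): 00101110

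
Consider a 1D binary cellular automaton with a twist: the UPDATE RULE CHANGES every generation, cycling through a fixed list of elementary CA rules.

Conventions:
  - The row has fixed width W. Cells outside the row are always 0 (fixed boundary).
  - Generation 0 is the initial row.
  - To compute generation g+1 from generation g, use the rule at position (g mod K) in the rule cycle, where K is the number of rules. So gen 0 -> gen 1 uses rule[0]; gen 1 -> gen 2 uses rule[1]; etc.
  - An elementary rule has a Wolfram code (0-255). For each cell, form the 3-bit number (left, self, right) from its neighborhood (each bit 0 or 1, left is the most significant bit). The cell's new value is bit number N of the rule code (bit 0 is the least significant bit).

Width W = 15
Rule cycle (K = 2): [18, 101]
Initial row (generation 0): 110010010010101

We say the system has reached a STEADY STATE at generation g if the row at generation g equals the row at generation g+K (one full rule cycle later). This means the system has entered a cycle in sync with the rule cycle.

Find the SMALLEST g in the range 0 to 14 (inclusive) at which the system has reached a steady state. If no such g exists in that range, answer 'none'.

Answer: 9

Derivation:
Gen 0: 110010010010101
Gen 1 (rule 18): 001101101100000
Gen 2 (rule 101): 100110110101111
Gen 3 (rule 18): 011000000000000
Gen 4 (rule 101): 001011111111111
Gen 5 (rule 18): 010000000000000
Gen 6 (rule 101): 010111111111111
Gen 7 (rule 18): 100000000000000
Gen 8 (rule 101): 101111111111111
Gen 9 (rule 18): 000000000000000
Gen 10 (rule 101): 111111111111111
Gen 11 (rule 18): 000000000000000
Gen 12 (rule 101): 111111111111111
Gen 13 (rule 18): 000000000000000
Gen 14 (rule 101): 111111111111111
Gen 15 (rule 18): 000000000000000
Gen 16 (rule 101): 111111111111111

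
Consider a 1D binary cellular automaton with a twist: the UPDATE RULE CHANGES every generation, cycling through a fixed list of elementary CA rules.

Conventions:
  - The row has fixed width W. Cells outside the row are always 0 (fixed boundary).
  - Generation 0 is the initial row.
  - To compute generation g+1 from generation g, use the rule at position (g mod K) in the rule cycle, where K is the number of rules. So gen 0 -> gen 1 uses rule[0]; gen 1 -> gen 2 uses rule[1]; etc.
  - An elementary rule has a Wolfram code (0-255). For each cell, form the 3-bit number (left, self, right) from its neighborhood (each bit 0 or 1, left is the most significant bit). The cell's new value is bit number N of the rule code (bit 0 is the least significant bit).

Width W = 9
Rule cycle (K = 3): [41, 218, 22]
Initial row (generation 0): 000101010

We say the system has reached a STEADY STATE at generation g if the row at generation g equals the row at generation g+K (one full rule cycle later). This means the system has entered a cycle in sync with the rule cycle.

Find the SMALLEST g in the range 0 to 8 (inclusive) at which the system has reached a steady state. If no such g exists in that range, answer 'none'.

Answer: 5

Derivation:
Gen 0: 000101010
Gen 1 (rule 41): 110010100
Gen 2 (rule 218): 111100010
Gen 3 (rule 22): 000010111
Gen 4 (rule 41): 111001100
Gen 5 (rule 218): 111111110
Gen 6 (rule 22): 000000001
Gen 7 (rule 41): 111111100
Gen 8 (rule 218): 111111110
Gen 9 (rule 22): 000000001
Gen 10 (rule 41): 111111100
Gen 11 (rule 218): 111111110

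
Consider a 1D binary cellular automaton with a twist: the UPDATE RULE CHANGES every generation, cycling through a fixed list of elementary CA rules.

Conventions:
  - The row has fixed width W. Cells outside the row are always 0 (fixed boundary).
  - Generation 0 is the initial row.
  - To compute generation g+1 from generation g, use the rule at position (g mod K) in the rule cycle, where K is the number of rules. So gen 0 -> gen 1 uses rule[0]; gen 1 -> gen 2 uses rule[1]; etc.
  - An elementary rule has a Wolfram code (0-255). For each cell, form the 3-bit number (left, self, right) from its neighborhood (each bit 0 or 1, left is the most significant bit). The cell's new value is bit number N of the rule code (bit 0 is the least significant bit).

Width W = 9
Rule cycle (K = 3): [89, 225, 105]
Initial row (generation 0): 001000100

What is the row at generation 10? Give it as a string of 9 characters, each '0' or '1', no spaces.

Answer: 100101111

Derivation:
Gen 0: 001000100
Gen 1 (rule 89): 100110011
Gen 2 (rule 225): 000010001
Gen 3 (rule 105): 111000100
Gen 4 (rule 89): 101110011
Gen 5 (rule 225): 010110001
Gen 6 (rule 105): 001110100
Gen 7 (rule 89): 101010011
Gen 8 (rule 225): 010100001
Gen 9 (rule 105): 001001100
Gen 10 (rule 89): 100101111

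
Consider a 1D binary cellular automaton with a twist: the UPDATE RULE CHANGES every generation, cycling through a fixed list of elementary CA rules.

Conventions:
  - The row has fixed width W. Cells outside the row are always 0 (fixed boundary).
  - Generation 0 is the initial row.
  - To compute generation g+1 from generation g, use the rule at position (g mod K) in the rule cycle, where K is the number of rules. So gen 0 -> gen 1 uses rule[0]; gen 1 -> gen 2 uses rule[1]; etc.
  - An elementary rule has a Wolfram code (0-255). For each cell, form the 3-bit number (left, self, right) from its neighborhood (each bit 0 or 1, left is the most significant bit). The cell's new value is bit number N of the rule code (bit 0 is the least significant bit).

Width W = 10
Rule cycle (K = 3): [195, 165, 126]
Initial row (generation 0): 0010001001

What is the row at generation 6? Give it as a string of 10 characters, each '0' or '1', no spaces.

Gen 0: 0010001001
Gen 1 (rule 195): 1100110010
Gen 2 (rule 165): 0000000010
Gen 3 (rule 126): 0000000111
Gen 4 (rule 195): 1111111011
Gen 5 (rule 165): 0111110100
Gen 6 (rule 126): 1100011110

Answer: 1100011110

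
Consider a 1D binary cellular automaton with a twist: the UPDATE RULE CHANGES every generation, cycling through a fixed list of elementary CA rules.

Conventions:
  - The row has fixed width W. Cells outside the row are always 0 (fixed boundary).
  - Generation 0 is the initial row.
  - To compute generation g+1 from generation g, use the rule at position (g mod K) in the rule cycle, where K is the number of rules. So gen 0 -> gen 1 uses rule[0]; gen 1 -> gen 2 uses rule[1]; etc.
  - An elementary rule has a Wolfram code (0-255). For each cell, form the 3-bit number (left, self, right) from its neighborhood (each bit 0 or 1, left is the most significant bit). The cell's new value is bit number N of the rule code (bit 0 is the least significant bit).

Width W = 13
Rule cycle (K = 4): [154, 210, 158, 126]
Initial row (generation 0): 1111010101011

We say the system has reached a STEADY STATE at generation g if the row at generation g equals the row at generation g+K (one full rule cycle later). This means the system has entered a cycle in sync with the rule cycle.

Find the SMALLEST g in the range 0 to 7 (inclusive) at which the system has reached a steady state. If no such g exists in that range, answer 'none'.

Answer: none

Derivation:
Gen 0: 1111010101011
Gen 1 (rule 154): 1110000000010
Gen 2 (rule 210): 0111000000101
Gen 3 (rule 158): 1110100001101
Gen 4 (rule 126): 1011110011111
Gen 5 (rule 154): 0011101111110
Gen 6 (rule 210): 0101100111111
Gen 7 (rule 158): 1101011111110
Gen 8 (rule 126): 1111110000011
Gen 9 (rule 154): 1111101000110
Gen 10 (rule 210): 0111100101011
Gen 11 (rule 158): 1111011101010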